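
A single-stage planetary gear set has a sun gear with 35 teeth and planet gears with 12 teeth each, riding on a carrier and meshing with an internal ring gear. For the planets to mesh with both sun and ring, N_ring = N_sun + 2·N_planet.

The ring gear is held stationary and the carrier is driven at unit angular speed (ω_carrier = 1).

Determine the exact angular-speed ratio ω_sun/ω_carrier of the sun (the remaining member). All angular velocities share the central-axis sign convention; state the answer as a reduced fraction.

N_ring = 35 + 2·12 = 59
35(ω_s−ω_c) = −59(ω_r−ω_c),  ω_r=0, ω_c=1
ω_s = 1 − (59/35)(0−1) = 94/35
ω_s/ω_c = 94/35

94/35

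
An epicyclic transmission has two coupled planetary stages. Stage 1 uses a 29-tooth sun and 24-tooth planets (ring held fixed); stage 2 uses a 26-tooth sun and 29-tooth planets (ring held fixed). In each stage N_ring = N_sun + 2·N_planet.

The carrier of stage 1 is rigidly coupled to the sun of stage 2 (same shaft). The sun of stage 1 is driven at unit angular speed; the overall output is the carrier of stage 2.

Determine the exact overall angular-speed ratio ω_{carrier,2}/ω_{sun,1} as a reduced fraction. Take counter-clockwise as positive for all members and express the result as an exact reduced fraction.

377/5830

Stage 1: N_ring = 29 + 2·24 = 77
Stage 1: 29(ω_s−ω_c) = −77(ω_r−ω_c),  ω_r=0, ω_s=1
Stage 1: 29(1−ω_c) = −77(0−ω_c)  ⇒  106ω_c = 29  ⇒  ω_c = 29/106
  ⇒ ω_c¹/ω_s¹ = 29/106
Stage 2: N_ring = 26 + 2·29 = 84
Stage 2: 26(ω_s−ω_c) = −84(ω_r−ω_c),  ω_r=0, ω_s=1
Stage 2: 26(1−ω_c) = −84(0−ω_c)  ⇒  110ω_c = 26  ⇒  ω_c = 13/55
  ⇒ ω_c²/ω_s² = 13/55
Coupling ω_s² = ω_c¹ ⇒ overall = 29/106 × 13/55 = 377/5830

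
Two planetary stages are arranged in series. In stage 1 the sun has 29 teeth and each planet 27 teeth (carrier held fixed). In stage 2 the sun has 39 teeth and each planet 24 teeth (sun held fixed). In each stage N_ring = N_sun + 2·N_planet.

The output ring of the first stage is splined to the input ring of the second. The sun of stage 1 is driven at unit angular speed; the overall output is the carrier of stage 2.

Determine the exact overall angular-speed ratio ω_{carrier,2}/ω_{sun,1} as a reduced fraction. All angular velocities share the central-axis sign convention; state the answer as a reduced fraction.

Stage 1: N_ring = 29 + 2·27 = 83
Stage 1: 29(ω_s−ω_c) = −83(ω_r−ω_c),  ω_c=0, ω_s=1
Stage 1: ω_r = 0 − (29/83)(1−0) = -29/83
  ⇒ ω_r¹/ω_s¹ = -29/83
Stage 2: N_ring = 39 + 2·24 = 87
Stage 2: 39(ω_s−ω_c) = −87(ω_r−ω_c),  ω_s=0, ω_r=1
Stage 2: 39(0−ω_c) = −87(1−ω_c)  ⇒  126ω_c = 87  ⇒  ω_c = 29/42
  ⇒ ω_c²/ω_r² = 29/42
Coupling ω_r² = ω_r¹ ⇒ overall = -29/83 × 29/42 = -841/3486

-841/3486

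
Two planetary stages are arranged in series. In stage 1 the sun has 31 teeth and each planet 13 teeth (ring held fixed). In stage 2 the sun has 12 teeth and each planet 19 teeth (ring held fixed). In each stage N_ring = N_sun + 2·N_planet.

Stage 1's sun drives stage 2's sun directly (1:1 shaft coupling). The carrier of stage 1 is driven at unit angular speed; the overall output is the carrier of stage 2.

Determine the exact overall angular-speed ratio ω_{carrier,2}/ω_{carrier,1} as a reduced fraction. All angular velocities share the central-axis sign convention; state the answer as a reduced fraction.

528/961

Stage 1: N_ring = 31 + 2·13 = 57
Stage 1: 31(ω_s−ω_c) = −57(ω_r−ω_c),  ω_r=0, ω_c=1
Stage 1: ω_s = 1 − (57/31)(0−1) = 88/31
  ⇒ ω_s¹/ω_c¹ = 88/31
Stage 2: N_ring = 12 + 2·19 = 50
Stage 2: 12(ω_s−ω_c) = −50(ω_r−ω_c),  ω_r=0, ω_s=1
Stage 2: 12(1−ω_c) = −50(0−ω_c)  ⇒  62ω_c = 12  ⇒  ω_c = 6/31
  ⇒ ω_c²/ω_s² = 6/31
Coupling ω_s² = ω_s¹ ⇒ overall = 88/31 × 6/31 = 528/961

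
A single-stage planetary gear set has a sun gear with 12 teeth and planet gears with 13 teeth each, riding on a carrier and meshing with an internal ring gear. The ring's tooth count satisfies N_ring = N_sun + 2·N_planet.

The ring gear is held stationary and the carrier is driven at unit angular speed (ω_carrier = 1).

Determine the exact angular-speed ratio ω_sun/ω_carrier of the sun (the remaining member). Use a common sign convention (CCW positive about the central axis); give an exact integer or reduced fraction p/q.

N_ring = 12 + 2·13 = 38
12(ω_s−ω_c) = −38(ω_r−ω_c),  ω_r=0, ω_c=1
ω_s = 1 − (38/12)(0−1) = 25/6
ω_s/ω_c = 25/6

25/6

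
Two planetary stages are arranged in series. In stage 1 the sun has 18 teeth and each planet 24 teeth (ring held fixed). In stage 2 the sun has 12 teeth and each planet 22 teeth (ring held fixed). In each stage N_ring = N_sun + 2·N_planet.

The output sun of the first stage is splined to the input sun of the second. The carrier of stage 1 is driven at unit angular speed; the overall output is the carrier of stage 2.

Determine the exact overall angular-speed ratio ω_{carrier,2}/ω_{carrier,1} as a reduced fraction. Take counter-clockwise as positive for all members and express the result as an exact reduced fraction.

14/17

Stage 1: N_ring = 18 + 2·24 = 66
Stage 1: 18(ω_s−ω_c) = −66(ω_r−ω_c),  ω_r=0, ω_c=1
Stage 1: ω_s = 1 − (66/18)(0−1) = 14/3
  ⇒ ω_s¹/ω_c¹ = 14/3
Stage 2: N_ring = 12 + 2·22 = 56
Stage 2: 12(ω_s−ω_c) = −56(ω_r−ω_c),  ω_r=0, ω_s=1
Stage 2: 12(1−ω_c) = −56(0−ω_c)  ⇒  68ω_c = 12  ⇒  ω_c = 3/17
  ⇒ ω_c²/ω_s² = 3/17
Coupling ω_s² = ω_s¹ ⇒ overall = 14/3 × 3/17 = 14/17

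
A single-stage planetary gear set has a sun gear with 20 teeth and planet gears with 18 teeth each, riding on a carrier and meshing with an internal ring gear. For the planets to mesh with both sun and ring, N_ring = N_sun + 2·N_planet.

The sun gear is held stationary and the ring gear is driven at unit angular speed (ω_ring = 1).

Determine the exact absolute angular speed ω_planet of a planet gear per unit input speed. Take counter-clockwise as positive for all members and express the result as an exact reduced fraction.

14/9

N_ring = 20 + 2·18 = 56
20(ω_s−ω_c) = −56(ω_r−ω_c),  ω_s=0, ω_r=1
20(0−ω_c) = −56(1−ω_c)  ⇒  76ω_c = 56  ⇒  ω_c = 14/19
sun–planet: 20·(0−14/19) = −18·(ω_p−ω_c)  ⇒  ω_p−ω_c = −(20/18)·(-14/19) = 140/171
ω_p = 14/19 + 140/171 = 14/9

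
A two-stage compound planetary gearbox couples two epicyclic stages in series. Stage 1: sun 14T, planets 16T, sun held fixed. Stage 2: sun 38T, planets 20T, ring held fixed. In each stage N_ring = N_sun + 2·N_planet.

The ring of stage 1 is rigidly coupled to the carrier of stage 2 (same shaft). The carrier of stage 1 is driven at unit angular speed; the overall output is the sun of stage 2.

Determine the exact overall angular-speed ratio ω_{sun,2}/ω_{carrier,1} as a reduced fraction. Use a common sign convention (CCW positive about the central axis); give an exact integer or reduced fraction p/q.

1740/437

Stage 1: N_ring = 14 + 2·16 = 46
Stage 1: 14(ω_s−ω_c) = −46(ω_r−ω_c),  ω_s=0, ω_c=1
Stage 1: ω_r = 1 − (14/46)(0−1) = 30/23
  ⇒ ω_r¹/ω_c¹ = 30/23
Stage 2: N_ring = 38 + 2·20 = 78
Stage 2: 38(ω_s−ω_c) = −78(ω_r−ω_c),  ω_r=0, ω_c=1
Stage 2: ω_s = 1 − (78/38)(0−1) = 58/19
  ⇒ ω_s²/ω_c² = 58/19
Coupling ω_c² = ω_r¹ ⇒ overall = 30/23 × 58/19 = 1740/437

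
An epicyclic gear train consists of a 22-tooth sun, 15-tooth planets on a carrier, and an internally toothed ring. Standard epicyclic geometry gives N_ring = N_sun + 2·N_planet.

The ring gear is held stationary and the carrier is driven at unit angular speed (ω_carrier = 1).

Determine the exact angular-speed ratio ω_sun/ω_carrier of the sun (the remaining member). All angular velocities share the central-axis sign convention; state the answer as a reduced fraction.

37/11

N_ring = 22 + 2·15 = 52
22(ω_s−ω_c) = −52(ω_r−ω_c),  ω_r=0, ω_c=1
ω_s = 1 − (52/22)(0−1) = 37/11
ω_s/ω_c = 37/11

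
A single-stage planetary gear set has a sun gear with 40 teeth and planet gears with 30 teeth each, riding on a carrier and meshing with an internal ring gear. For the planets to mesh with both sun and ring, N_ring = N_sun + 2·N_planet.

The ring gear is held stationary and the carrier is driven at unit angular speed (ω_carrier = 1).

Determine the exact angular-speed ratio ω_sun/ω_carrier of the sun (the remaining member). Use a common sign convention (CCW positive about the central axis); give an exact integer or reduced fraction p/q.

N_ring = 40 + 2·30 = 100
40(ω_s−ω_c) = −100(ω_r−ω_c),  ω_r=0, ω_c=1
ω_s = 1 − (100/40)(0−1) = 7/2
ω_s/ω_c = 7/2

7/2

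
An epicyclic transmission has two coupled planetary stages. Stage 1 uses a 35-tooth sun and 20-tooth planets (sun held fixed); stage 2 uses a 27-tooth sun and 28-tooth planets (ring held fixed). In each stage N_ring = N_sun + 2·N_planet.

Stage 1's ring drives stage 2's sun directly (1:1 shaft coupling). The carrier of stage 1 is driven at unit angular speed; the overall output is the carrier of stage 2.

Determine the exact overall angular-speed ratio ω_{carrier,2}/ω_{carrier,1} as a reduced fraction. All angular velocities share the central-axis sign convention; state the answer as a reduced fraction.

Stage 1: N_ring = 35 + 2·20 = 75
Stage 1: 35(ω_s−ω_c) = −75(ω_r−ω_c),  ω_s=0, ω_c=1
Stage 1: ω_r = 1 − (35/75)(0−1) = 22/15
  ⇒ ω_r¹/ω_c¹ = 22/15
Stage 2: N_ring = 27 + 2·28 = 83
Stage 2: 27(ω_s−ω_c) = −83(ω_r−ω_c),  ω_r=0, ω_s=1
Stage 2: 27(1−ω_c) = −83(0−ω_c)  ⇒  110ω_c = 27  ⇒  ω_c = 27/110
  ⇒ ω_c²/ω_s² = 27/110
Coupling ω_s² = ω_r¹ ⇒ overall = 22/15 × 27/110 = 9/25

9/25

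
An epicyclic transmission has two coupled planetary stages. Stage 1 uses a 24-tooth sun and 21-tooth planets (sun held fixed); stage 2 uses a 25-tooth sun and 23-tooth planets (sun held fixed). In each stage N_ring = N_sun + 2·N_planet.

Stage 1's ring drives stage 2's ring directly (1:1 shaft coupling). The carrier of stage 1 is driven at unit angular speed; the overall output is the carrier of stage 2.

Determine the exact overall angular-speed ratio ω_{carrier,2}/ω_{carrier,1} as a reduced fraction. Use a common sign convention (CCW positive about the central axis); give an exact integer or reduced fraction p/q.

Stage 1: N_ring = 24 + 2·21 = 66
Stage 1: 24(ω_s−ω_c) = −66(ω_r−ω_c),  ω_s=0, ω_c=1
Stage 1: ω_r = 1 − (24/66)(0−1) = 15/11
  ⇒ ω_r¹/ω_c¹ = 15/11
Stage 2: N_ring = 25 + 2·23 = 71
Stage 2: 25(ω_s−ω_c) = −71(ω_r−ω_c),  ω_s=0, ω_r=1
Stage 2: 25(0−ω_c) = −71(1−ω_c)  ⇒  96ω_c = 71  ⇒  ω_c = 71/96
  ⇒ ω_c²/ω_r² = 71/96
Coupling ω_r² = ω_r¹ ⇒ overall = 15/11 × 71/96 = 355/352

355/352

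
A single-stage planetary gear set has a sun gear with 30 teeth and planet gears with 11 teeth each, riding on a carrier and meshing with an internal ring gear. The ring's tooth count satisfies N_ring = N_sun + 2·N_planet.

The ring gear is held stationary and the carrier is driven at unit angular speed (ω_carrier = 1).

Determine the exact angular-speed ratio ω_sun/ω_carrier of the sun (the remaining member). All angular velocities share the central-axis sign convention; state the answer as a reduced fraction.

N_ring = 30 + 2·11 = 52
30(ω_s−ω_c) = −52(ω_r−ω_c),  ω_r=0, ω_c=1
ω_s = 1 − (52/30)(0−1) = 41/15
ω_s/ω_c = 41/15

41/15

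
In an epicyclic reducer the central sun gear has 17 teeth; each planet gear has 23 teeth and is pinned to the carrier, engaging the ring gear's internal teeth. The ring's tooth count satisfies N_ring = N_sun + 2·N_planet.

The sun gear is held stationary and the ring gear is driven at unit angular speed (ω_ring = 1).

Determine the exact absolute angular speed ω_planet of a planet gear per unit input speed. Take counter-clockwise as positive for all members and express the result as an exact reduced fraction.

N_ring = 17 + 2·23 = 63
17(ω_s−ω_c) = −63(ω_r−ω_c),  ω_s=0, ω_r=1
17(0−ω_c) = −63(1−ω_c)  ⇒  80ω_c = 63  ⇒  ω_c = 63/80
sun–planet: 17·(0−63/80) = −23·(ω_p−ω_c)  ⇒  ω_p−ω_c = −(17/23)·(-63/80) = 1071/1840
ω_p = 63/80 + 1071/1840 = 63/46

63/46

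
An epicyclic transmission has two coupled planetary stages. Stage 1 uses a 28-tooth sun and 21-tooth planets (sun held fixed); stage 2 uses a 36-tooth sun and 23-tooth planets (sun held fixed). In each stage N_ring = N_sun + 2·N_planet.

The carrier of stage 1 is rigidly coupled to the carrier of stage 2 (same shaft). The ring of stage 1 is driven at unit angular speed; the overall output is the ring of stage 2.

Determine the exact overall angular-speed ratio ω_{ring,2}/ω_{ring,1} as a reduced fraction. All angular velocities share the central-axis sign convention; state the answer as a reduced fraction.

295/287

Stage 1: N_ring = 28 + 2·21 = 70
Stage 1: 28(ω_s−ω_c) = −70(ω_r−ω_c),  ω_s=0, ω_r=1
Stage 1: 28(0−ω_c) = −70(1−ω_c)  ⇒  98ω_c = 70  ⇒  ω_c = 5/7
  ⇒ ω_c¹/ω_r¹ = 5/7
Stage 2: N_ring = 36 + 2·23 = 82
Stage 2: 36(ω_s−ω_c) = −82(ω_r−ω_c),  ω_s=0, ω_c=1
Stage 2: ω_r = 1 − (36/82)(0−1) = 59/41
  ⇒ ω_r²/ω_c² = 59/41
Coupling ω_c² = ω_c¹ ⇒ overall = 5/7 × 59/41 = 295/287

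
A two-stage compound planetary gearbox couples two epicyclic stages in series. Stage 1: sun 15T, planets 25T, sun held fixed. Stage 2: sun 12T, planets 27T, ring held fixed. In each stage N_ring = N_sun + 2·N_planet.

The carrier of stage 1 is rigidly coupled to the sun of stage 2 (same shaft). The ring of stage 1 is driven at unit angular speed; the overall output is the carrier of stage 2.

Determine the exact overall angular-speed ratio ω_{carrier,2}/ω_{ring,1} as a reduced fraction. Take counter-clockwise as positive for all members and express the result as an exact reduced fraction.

1/8

Stage 1: N_ring = 15 + 2·25 = 65
Stage 1: 15(ω_s−ω_c) = −65(ω_r−ω_c),  ω_s=0, ω_r=1
Stage 1: 15(0−ω_c) = −65(1−ω_c)  ⇒  80ω_c = 65  ⇒  ω_c = 13/16
  ⇒ ω_c¹/ω_r¹ = 13/16
Stage 2: N_ring = 12 + 2·27 = 66
Stage 2: 12(ω_s−ω_c) = −66(ω_r−ω_c),  ω_r=0, ω_s=1
Stage 2: 12(1−ω_c) = −66(0−ω_c)  ⇒  78ω_c = 12  ⇒  ω_c = 2/13
  ⇒ ω_c²/ω_s² = 2/13
Coupling ω_s² = ω_c¹ ⇒ overall = 13/16 × 2/13 = 1/8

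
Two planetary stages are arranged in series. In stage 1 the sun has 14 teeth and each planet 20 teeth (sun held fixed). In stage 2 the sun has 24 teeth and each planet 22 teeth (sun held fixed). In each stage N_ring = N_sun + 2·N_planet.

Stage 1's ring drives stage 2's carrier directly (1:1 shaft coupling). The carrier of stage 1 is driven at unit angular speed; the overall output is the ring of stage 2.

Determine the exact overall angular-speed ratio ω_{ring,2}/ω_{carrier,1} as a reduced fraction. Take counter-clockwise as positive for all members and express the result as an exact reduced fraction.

Stage 1: N_ring = 14 + 2·20 = 54
Stage 1: 14(ω_s−ω_c) = −54(ω_r−ω_c),  ω_s=0, ω_c=1
Stage 1: ω_r = 1 − (14/54)(0−1) = 34/27
  ⇒ ω_r¹/ω_c¹ = 34/27
Stage 2: N_ring = 24 + 2·22 = 68
Stage 2: 24(ω_s−ω_c) = −68(ω_r−ω_c),  ω_s=0, ω_c=1
Stage 2: ω_r = 1 − (24/68)(0−1) = 23/17
  ⇒ ω_r²/ω_c² = 23/17
Coupling ω_c² = ω_r¹ ⇒ overall = 34/27 × 23/17 = 46/27

46/27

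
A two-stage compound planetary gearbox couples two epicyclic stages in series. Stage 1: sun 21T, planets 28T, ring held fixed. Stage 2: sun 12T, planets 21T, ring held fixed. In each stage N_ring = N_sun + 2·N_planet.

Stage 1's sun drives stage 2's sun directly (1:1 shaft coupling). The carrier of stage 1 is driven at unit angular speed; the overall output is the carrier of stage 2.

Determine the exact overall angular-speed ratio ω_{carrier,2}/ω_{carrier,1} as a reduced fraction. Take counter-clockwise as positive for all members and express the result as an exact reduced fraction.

28/33

Stage 1: N_ring = 21 + 2·28 = 77
Stage 1: 21(ω_s−ω_c) = −77(ω_r−ω_c),  ω_r=0, ω_c=1
Stage 1: ω_s = 1 − (77/21)(0−1) = 14/3
  ⇒ ω_s¹/ω_c¹ = 14/3
Stage 2: N_ring = 12 + 2·21 = 54
Stage 2: 12(ω_s−ω_c) = −54(ω_r−ω_c),  ω_r=0, ω_s=1
Stage 2: 12(1−ω_c) = −54(0−ω_c)  ⇒  66ω_c = 12  ⇒  ω_c = 2/11
  ⇒ ω_c²/ω_s² = 2/11
Coupling ω_s² = ω_s¹ ⇒ overall = 14/3 × 2/11 = 28/33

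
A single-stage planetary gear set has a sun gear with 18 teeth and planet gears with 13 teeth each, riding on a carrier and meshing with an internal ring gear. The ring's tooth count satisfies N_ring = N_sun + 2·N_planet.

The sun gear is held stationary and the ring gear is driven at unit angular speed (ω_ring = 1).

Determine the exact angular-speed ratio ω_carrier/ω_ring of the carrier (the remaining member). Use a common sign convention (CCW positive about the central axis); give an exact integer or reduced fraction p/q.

22/31

N_ring = 18 + 2·13 = 44
18(ω_s−ω_c) = −44(ω_r−ω_c),  ω_s=0, ω_r=1
18(0−ω_c) = −44(1−ω_c)  ⇒  62ω_c = 44  ⇒  ω_c = 22/31
ω_c/ω_r = 22/31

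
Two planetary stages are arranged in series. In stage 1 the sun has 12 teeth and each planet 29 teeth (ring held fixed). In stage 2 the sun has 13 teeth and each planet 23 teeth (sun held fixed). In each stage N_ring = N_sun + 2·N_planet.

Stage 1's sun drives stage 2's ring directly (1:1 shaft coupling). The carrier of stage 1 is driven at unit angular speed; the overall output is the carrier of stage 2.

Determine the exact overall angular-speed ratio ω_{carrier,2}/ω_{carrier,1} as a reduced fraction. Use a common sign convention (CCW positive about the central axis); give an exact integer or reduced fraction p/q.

Stage 1: N_ring = 12 + 2·29 = 70
Stage 1: 12(ω_s−ω_c) = −70(ω_r−ω_c),  ω_r=0, ω_c=1
Stage 1: ω_s = 1 − (70/12)(0−1) = 41/6
  ⇒ ω_s¹/ω_c¹ = 41/6
Stage 2: N_ring = 13 + 2·23 = 59
Stage 2: 13(ω_s−ω_c) = −59(ω_r−ω_c),  ω_s=0, ω_r=1
Stage 2: 13(0−ω_c) = −59(1−ω_c)  ⇒  72ω_c = 59  ⇒  ω_c = 59/72
  ⇒ ω_c²/ω_r² = 59/72
Coupling ω_r² = ω_s¹ ⇒ overall = 41/6 × 59/72 = 2419/432

2419/432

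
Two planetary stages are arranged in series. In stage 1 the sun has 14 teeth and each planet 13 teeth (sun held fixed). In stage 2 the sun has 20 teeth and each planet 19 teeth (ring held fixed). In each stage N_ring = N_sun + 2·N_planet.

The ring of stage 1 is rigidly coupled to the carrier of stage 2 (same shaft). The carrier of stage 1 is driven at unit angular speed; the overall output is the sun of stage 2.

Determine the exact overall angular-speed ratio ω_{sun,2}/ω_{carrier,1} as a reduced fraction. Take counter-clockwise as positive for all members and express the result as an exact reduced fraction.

1053/200

Stage 1: N_ring = 14 + 2·13 = 40
Stage 1: 14(ω_s−ω_c) = −40(ω_r−ω_c),  ω_s=0, ω_c=1
Stage 1: ω_r = 1 − (14/40)(0−1) = 27/20
  ⇒ ω_r¹/ω_c¹ = 27/20
Stage 2: N_ring = 20 + 2·19 = 58
Stage 2: 20(ω_s−ω_c) = −58(ω_r−ω_c),  ω_r=0, ω_c=1
Stage 2: ω_s = 1 − (58/20)(0−1) = 39/10
  ⇒ ω_s²/ω_c² = 39/10
Coupling ω_c² = ω_r¹ ⇒ overall = 27/20 × 39/10 = 1053/200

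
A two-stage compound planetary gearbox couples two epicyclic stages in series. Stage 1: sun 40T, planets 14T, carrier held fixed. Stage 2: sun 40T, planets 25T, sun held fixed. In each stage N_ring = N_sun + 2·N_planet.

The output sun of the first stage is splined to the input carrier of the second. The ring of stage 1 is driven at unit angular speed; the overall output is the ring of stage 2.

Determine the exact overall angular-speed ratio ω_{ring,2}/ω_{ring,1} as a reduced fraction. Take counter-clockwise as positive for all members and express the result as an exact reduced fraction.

Stage 1: N_ring = 40 + 2·14 = 68
Stage 1: 40(ω_s−ω_c) = −68(ω_r−ω_c),  ω_c=0, ω_r=1
Stage 1: ω_s = 0 − (68/40)(1−0) = -17/10
  ⇒ ω_s¹/ω_r¹ = -17/10
Stage 2: N_ring = 40 + 2·25 = 90
Stage 2: 40(ω_s−ω_c) = −90(ω_r−ω_c),  ω_s=0, ω_c=1
Stage 2: ω_r = 1 − (40/90)(0−1) = 13/9
  ⇒ ω_r²/ω_c² = 13/9
Coupling ω_c² = ω_s¹ ⇒ overall = -17/10 × 13/9 = -221/90

-221/90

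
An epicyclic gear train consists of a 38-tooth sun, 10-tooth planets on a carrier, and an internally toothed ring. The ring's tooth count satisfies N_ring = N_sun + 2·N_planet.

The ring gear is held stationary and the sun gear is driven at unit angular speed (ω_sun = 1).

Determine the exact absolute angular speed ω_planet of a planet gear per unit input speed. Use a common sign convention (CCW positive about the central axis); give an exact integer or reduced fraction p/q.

N_ring = 38 + 2·10 = 58
38(ω_s−ω_c) = −58(ω_r−ω_c),  ω_r=0, ω_s=1
38(1−ω_c) = −58(0−ω_c)  ⇒  96ω_c = 38  ⇒  ω_c = 19/48
sun–planet: 38·(1−19/48) = −10·(ω_p−ω_c)  ⇒  ω_p−ω_c = −(38/10)·(29/48) = -551/240
ω_p = 19/48 − 551/240 = -19/10

-19/10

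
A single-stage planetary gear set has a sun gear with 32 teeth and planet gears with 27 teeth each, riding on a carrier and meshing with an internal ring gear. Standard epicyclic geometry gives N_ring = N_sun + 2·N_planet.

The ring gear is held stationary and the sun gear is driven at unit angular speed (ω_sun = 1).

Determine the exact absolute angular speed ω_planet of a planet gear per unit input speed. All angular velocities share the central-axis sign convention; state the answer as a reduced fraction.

-16/27

N_ring = 32 + 2·27 = 86
32(ω_s−ω_c) = −86(ω_r−ω_c),  ω_r=0, ω_s=1
32(1−ω_c) = −86(0−ω_c)  ⇒  118ω_c = 32  ⇒  ω_c = 16/59
sun–planet: 32·(1−16/59) = −27·(ω_p−ω_c)  ⇒  ω_p−ω_c = −(32/27)·(43/59) = -1376/1593
ω_p = 16/59 − 1376/1593 = -16/27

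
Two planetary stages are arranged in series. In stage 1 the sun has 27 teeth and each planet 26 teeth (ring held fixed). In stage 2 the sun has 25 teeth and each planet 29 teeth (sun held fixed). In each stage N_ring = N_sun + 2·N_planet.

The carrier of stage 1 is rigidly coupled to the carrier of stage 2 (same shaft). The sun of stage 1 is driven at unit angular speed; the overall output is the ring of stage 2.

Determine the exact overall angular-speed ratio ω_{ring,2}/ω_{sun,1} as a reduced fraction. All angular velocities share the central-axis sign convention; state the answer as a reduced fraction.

Stage 1: N_ring = 27 + 2·26 = 79
Stage 1: 27(ω_s−ω_c) = −79(ω_r−ω_c),  ω_r=0, ω_s=1
Stage 1: 27(1−ω_c) = −79(0−ω_c)  ⇒  106ω_c = 27  ⇒  ω_c = 27/106
  ⇒ ω_c¹/ω_s¹ = 27/106
Stage 2: N_ring = 25 + 2·29 = 83
Stage 2: 25(ω_s−ω_c) = −83(ω_r−ω_c),  ω_s=0, ω_c=1
Stage 2: ω_r = 1 − (25/83)(0−1) = 108/83
  ⇒ ω_r²/ω_c² = 108/83
Coupling ω_c² = ω_c¹ ⇒ overall = 27/106 × 108/83 = 1458/4399

1458/4399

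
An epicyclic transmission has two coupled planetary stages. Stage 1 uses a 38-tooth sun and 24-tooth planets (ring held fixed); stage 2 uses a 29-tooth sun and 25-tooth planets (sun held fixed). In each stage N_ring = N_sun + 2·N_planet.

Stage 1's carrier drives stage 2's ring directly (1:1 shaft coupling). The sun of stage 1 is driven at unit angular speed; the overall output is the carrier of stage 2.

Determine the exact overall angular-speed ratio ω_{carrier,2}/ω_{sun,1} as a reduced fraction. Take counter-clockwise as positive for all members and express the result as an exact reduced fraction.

Stage 1: N_ring = 38 + 2·24 = 86
Stage 1: 38(ω_s−ω_c) = −86(ω_r−ω_c),  ω_r=0, ω_s=1
Stage 1: 38(1−ω_c) = −86(0−ω_c)  ⇒  124ω_c = 38  ⇒  ω_c = 19/62
  ⇒ ω_c¹/ω_s¹ = 19/62
Stage 2: N_ring = 29 + 2·25 = 79
Stage 2: 29(ω_s−ω_c) = −79(ω_r−ω_c),  ω_s=0, ω_r=1
Stage 2: 29(0−ω_c) = −79(1−ω_c)  ⇒  108ω_c = 79  ⇒  ω_c = 79/108
  ⇒ ω_c²/ω_r² = 79/108
Coupling ω_r² = ω_c¹ ⇒ overall = 19/62 × 79/108 = 1501/6696

1501/6696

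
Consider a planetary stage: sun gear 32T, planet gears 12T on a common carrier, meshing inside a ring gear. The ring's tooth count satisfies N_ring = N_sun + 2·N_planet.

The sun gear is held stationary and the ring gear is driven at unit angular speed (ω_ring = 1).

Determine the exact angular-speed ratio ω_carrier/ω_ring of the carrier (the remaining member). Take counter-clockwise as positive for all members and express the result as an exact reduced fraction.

7/11

N_ring = 32 + 2·12 = 56
32(ω_s−ω_c) = −56(ω_r−ω_c),  ω_s=0, ω_r=1
32(0−ω_c) = −56(1−ω_c)  ⇒  88ω_c = 56  ⇒  ω_c = 7/11
ω_c/ω_r = 7/11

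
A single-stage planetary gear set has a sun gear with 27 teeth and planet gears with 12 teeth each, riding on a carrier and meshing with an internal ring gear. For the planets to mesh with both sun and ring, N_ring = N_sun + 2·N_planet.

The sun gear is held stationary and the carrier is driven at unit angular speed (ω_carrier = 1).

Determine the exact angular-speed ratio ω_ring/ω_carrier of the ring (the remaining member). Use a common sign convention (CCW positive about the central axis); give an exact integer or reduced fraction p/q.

N_ring = 27 + 2·12 = 51
27(ω_s−ω_c) = −51(ω_r−ω_c),  ω_s=0, ω_c=1
ω_r = 1 − (27/51)(0−1) = 26/17
ω_r/ω_c = 26/17

26/17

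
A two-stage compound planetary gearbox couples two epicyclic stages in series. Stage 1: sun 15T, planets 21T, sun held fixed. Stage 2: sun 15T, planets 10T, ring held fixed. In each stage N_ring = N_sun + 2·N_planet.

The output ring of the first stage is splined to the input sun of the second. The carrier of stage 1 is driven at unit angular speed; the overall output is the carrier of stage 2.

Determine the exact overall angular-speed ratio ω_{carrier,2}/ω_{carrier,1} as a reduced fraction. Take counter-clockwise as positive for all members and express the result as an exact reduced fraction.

Stage 1: N_ring = 15 + 2·21 = 57
Stage 1: 15(ω_s−ω_c) = −57(ω_r−ω_c),  ω_s=0, ω_c=1
Stage 1: ω_r = 1 − (15/57)(0−1) = 24/19
  ⇒ ω_r¹/ω_c¹ = 24/19
Stage 2: N_ring = 15 + 2·10 = 35
Stage 2: 15(ω_s−ω_c) = −35(ω_r−ω_c),  ω_r=0, ω_s=1
Stage 2: 15(1−ω_c) = −35(0−ω_c)  ⇒  50ω_c = 15  ⇒  ω_c = 3/10
  ⇒ ω_c²/ω_s² = 3/10
Coupling ω_s² = ω_r¹ ⇒ overall = 24/19 × 3/10 = 36/95

36/95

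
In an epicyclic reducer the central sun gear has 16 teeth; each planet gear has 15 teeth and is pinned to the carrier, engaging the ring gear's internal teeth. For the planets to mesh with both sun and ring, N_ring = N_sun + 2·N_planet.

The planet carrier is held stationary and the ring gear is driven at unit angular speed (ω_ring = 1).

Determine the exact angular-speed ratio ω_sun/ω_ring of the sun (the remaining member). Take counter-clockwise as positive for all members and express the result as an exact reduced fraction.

N_ring = 16 + 2·15 = 46
16(ω_s−ω_c) = −46(ω_r−ω_c),  ω_c=0, ω_r=1
ω_s = 0 − (46/16)(1−0) = -23/8
ω_s/ω_r = -23/8

-23/8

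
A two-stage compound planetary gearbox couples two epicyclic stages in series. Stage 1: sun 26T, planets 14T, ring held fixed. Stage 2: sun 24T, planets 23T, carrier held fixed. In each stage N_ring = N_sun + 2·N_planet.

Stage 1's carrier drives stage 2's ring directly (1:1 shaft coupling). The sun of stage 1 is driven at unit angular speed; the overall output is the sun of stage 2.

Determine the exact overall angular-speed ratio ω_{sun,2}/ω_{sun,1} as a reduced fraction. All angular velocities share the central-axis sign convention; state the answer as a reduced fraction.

-91/96

Stage 1: N_ring = 26 + 2·14 = 54
Stage 1: 26(ω_s−ω_c) = −54(ω_r−ω_c),  ω_r=0, ω_s=1
Stage 1: 26(1−ω_c) = −54(0−ω_c)  ⇒  80ω_c = 26  ⇒  ω_c = 13/40
  ⇒ ω_c¹/ω_s¹ = 13/40
Stage 2: N_ring = 24 + 2·23 = 70
Stage 2: 24(ω_s−ω_c) = −70(ω_r−ω_c),  ω_c=0, ω_r=1
Stage 2: ω_s = 0 − (70/24)(1−0) = -35/12
  ⇒ ω_s²/ω_r² = -35/12
Coupling ω_r² = ω_c¹ ⇒ overall = 13/40 × -35/12 = -91/96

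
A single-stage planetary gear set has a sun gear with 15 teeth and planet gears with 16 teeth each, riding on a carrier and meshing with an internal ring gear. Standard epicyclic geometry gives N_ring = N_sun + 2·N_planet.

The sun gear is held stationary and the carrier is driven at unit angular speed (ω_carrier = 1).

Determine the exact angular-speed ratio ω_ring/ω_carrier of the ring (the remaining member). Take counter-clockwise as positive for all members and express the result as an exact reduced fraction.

62/47

N_ring = 15 + 2·16 = 47
15(ω_s−ω_c) = −47(ω_r−ω_c),  ω_s=0, ω_c=1
ω_r = 1 − (15/47)(0−1) = 62/47
ω_r/ω_c = 62/47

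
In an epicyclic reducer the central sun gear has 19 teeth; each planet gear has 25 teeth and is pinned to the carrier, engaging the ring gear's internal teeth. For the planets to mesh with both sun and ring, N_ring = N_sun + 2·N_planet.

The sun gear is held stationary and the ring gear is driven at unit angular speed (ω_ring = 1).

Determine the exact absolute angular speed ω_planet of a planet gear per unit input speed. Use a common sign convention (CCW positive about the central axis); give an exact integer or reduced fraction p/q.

N_ring = 19 + 2·25 = 69
19(ω_s−ω_c) = −69(ω_r−ω_c),  ω_s=0, ω_r=1
19(0−ω_c) = −69(1−ω_c)  ⇒  88ω_c = 69  ⇒  ω_c = 69/88
sun–planet: 19·(0−69/88) = −25·(ω_p−ω_c)  ⇒  ω_p−ω_c = −(19/25)·(-69/88) = 1311/2200
ω_p = 69/88 + 1311/2200 = 69/50

69/50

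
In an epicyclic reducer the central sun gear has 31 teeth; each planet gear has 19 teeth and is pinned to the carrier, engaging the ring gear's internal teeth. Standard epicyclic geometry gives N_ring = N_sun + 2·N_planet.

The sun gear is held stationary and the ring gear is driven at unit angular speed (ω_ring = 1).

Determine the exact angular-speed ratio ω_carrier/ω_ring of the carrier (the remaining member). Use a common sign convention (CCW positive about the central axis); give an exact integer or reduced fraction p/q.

69/100

N_ring = 31 + 2·19 = 69
31(ω_s−ω_c) = −69(ω_r−ω_c),  ω_s=0, ω_r=1
31(0−ω_c) = −69(1−ω_c)  ⇒  100ω_c = 69  ⇒  ω_c = 69/100
ω_c/ω_r = 69/100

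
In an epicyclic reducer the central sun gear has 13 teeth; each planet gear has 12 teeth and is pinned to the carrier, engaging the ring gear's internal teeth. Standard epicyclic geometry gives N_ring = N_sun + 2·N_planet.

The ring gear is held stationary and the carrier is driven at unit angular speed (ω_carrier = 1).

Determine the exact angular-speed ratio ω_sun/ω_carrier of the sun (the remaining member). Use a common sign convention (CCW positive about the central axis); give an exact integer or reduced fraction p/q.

N_ring = 13 + 2·12 = 37
13(ω_s−ω_c) = −37(ω_r−ω_c),  ω_r=0, ω_c=1
ω_s = 1 − (37/13)(0−1) = 50/13
ω_s/ω_c = 50/13

50/13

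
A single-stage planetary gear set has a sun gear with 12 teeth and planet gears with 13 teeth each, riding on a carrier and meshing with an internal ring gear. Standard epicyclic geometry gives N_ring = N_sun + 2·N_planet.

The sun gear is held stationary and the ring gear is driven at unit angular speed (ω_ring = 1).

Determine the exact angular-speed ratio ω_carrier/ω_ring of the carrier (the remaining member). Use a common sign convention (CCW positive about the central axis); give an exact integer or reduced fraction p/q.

19/25

N_ring = 12 + 2·13 = 38
12(ω_s−ω_c) = −38(ω_r−ω_c),  ω_s=0, ω_r=1
12(0−ω_c) = −38(1−ω_c)  ⇒  50ω_c = 38  ⇒  ω_c = 19/25
ω_c/ω_r = 19/25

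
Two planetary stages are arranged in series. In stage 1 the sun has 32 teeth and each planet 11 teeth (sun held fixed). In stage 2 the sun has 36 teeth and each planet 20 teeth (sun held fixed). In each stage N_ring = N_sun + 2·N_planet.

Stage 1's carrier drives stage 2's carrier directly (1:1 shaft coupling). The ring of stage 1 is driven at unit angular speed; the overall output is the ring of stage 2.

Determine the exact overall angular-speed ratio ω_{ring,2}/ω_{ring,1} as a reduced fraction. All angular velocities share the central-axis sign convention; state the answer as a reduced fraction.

756/817

Stage 1: N_ring = 32 + 2·11 = 54
Stage 1: 32(ω_s−ω_c) = −54(ω_r−ω_c),  ω_s=0, ω_r=1
Stage 1: 32(0−ω_c) = −54(1−ω_c)  ⇒  86ω_c = 54  ⇒  ω_c = 27/43
  ⇒ ω_c¹/ω_r¹ = 27/43
Stage 2: N_ring = 36 + 2·20 = 76
Stage 2: 36(ω_s−ω_c) = −76(ω_r−ω_c),  ω_s=0, ω_c=1
Stage 2: ω_r = 1 − (36/76)(0−1) = 28/19
  ⇒ ω_r²/ω_c² = 28/19
Coupling ω_c² = ω_c¹ ⇒ overall = 27/43 × 28/19 = 756/817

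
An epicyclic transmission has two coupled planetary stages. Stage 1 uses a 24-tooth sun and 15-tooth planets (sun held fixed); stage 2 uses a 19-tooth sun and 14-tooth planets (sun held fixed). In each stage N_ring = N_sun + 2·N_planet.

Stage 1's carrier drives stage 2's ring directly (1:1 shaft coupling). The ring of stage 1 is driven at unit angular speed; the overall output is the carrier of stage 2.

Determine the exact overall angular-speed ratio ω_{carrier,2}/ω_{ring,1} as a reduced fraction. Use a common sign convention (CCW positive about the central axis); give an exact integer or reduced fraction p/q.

Stage 1: N_ring = 24 + 2·15 = 54
Stage 1: 24(ω_s−ω_c) = −54(ω_r−ω_c),  ω_s=0, ω_r=1
Stage 1: 24(0−ω_c) = −54(1−ω_c)  ⇒  78ω_c = 54  ⇒  ω_c = 9/13
  ⇒ ω_c¹/ω_r¹ = 9/13
Stage 2: N_ring = 19 + 2·14 = 47
Stage 2: 19(ω_s−ω_c) = −47(ω_r−ω_c),  ω_s=0, ω_r=1
Stage 2: 19(0−ω_c) = −47(1−ω_c)  ⇒  66ω_c = 47  ⇒  ω_c = 47/66
  ⇒ ω_c²/ω_r² = 47/66
Coupling ω_r² = ω_c¹ ⇒ overall = 9/13 × 47/66 = 141/286

141/286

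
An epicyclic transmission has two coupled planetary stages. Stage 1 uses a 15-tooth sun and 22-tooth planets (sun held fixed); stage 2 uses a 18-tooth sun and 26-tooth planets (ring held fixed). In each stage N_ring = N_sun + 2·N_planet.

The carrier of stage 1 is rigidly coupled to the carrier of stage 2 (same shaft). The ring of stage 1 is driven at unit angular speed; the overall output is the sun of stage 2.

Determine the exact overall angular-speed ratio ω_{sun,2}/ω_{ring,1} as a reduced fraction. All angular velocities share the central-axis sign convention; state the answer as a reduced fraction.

Stage 1: N_ring = 15 + 2·22 = 59
Stage 1: 15(ω_s−ω_c) = −59(ω_r−ω_c),  ω_s=0, ω_r=1
Stage 1: 15(0−ω_c) = −59(1−ω_c)  ⇒  74ω_c = 59  ⇒  ω_c = 59/74
  ⇒ ω_c¹/ω_r¹ = 59/74
Stage 2: N_ring = 18 + 2·26 = 70
Stage 2: 18(ω_s−ω_c) = −70(ω_r−ω_c),  ω_r=0, ω_c=1
Stage 2: ω_s = 1 − (70/18)(0−1) = 44/9
  ⇒ ω_s²/ω_c² = 44/9
Coupling ω_c² = ω_c¹ ⇒ overall = 59/74 × 44/9 = 1298/333

1298/333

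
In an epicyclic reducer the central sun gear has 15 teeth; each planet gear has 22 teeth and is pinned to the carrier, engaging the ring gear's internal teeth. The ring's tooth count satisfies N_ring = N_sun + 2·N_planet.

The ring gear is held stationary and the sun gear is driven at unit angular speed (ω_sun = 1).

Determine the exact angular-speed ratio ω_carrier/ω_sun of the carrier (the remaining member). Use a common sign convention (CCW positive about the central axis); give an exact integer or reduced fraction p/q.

N_ring = 15 + 2·22 = 59
15(ω_s−ω_c) = −59(ω_r−ω_c),  ω_r=0, ω_s=1
15(1−ω_c) = −59(0−ω_c)  ⇒  74ω_c = 15  ⇒  ω_c = 15/74
ω_c/ω_s = 15/74

15/74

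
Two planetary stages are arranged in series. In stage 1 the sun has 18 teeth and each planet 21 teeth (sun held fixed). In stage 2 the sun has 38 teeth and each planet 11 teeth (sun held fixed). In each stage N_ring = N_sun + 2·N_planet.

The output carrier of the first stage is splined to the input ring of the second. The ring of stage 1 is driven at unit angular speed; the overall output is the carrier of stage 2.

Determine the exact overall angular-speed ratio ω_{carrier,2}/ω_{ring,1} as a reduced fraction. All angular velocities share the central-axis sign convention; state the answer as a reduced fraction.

300/637

Stage 1: N_ring = 18 + 2·21 = 60
Stage 1: 18(ω_s−ω_c) = −60(ω_r−ω_c),  ω_s=0, ω_r=1
Stage 1: 18(0−ω_c) = −60(1−ω_c)  ⇒  78ω_c = 60  ⇒  ω_c = 10/13
  ⇒ ω_c¹/ω_r¹ = 10/13
Stage 2: N_ring = 38 + 2·11 = 60
Stage 2: 38(ω_s−ω_c) = −60(ω_r−ω_c),  ω_s=0, ω_r=1
Stage 2: 38(0−ω_c) = −60(1−ω_c)  ⇒  98ω_c = 60  ⇒  ω_c = 30/49
  ⇒ ω_c²/ω_r² = 30/49
Coupling ω_r² = ω_c¹ ⇒ overall = 10/13 × 30/49 = 300/637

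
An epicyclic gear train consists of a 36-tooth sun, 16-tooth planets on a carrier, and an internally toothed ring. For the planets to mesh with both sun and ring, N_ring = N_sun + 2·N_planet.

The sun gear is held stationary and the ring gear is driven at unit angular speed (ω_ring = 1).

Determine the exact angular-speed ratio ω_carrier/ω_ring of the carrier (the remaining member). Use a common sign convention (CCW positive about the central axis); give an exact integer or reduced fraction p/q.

N_ring = 36 + 2·16 = 68
36(ω_s−ω_c) = −68(ω_r−ω_c),  ω_s=0, ω_r=1
36(0−ω_c) = −68(1−ω_c)  ⇒  104ω_c = 68  ⇒  ω_c = 17/26
ω_c/ω_r = 17/26

17/26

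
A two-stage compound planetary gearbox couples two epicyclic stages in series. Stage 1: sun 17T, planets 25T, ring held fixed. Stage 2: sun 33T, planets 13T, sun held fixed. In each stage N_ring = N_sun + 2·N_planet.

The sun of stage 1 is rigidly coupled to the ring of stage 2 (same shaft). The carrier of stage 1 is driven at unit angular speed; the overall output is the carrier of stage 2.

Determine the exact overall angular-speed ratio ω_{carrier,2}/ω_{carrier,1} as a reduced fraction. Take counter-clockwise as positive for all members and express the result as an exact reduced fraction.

1239/391

Stage 1: N_ring = 17 + 2·25 = 67
Stage 1: 17(ω_s−ω_c) = −67(ω_r−ω_c),  ω_r=0, ω_c=1
Stage 1: ω_s = 1 − (67/17)(0−1) = 84/17
  ⇒ ω_s¹/ω_c¹ = 84/17
Stage 2: N_ring = 33 + 2·13 = 59
Stage 2: 33(ω_s−ω_c) = −59(ω_r−ω_c),  ω_s=0, ω_r=1
Stage 2: 33(0−ω_c) = −59(1−ω_c)  ⇒  92ω_c = 59  ⇒  ω_c = 59/92
  ⇒ ω_c²/ω_r² = 59/92
Coupling ω_r² = ω_s¹ ⇒ overall = 84/17 × 59/92 = 1239/391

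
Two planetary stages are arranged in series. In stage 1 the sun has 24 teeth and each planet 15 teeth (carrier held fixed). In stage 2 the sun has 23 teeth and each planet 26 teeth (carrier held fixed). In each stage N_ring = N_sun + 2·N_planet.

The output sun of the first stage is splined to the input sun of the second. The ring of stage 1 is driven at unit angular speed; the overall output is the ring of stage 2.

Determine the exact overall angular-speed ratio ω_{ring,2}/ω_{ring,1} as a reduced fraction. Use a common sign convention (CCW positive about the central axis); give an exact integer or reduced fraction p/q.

69/100

Stage 1: N_ring = 24 + 2·15 = 54
Stage 1: 24(ω_s−ω_c) = −54(ω_r−ω_c),  ω_c=0, ω_r=1
Stage 1: ω_s = 0 − (54/24)(1−0) = -9/4
  ⇒ ω_s¹/ω_r¹ = -9/4
Stage 2: N_ring = 23 + 2·26 = 75
Stage 2: 23(ω_s−ω_c) = −75(ω_r−ω_c),  ω_c=0, ω_s=1
Stage 2: ω_r = 0 − (23/75)(1−0) = -23/75
  ⇒ ω_r²/ω_s² = -23/75
Coupling ω_s² = ω_s¹ ⇒ overall = -9/4 × -23/75 = 69/100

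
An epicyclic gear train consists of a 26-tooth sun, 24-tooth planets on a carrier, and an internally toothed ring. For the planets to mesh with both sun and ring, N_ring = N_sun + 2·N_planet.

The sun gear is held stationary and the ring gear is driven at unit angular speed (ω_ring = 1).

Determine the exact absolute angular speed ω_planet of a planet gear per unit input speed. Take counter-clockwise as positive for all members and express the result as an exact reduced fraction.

N_ring = 26 + 2·24 = 74
26(ω_s−ω_c) = −74(ω_r−ω_c),  ω_s=0, ω_r=1
26(0−ω_c) = −74(1−ω_c)  ⇒  100ω_c = 74  ⇒  ω_c = 37/50
sun–planet: 26·(0−37/50) = −24·(ω_p−ω_c)  ⇒  ω_p−ω_c = −(26/24)·(-37/50) = 481/600
ω_p = 37/50 + 481/600 = 37/24

37/24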